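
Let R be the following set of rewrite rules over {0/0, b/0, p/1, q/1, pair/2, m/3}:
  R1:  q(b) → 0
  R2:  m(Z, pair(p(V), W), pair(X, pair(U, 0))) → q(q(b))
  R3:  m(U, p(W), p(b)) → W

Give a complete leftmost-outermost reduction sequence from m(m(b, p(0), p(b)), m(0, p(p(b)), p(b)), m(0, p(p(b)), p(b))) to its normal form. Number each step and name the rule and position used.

b

1. m(m(b, p(0), p(b)), m(0, p(p(b)), p(b)), m(0, p(p(b)), p(b)))  →  m(0, m(0, p(p(b)), p(b)), m(0, p(p(b)), p(b)))   [R3 at 1]
2. m(0, m(0, p(p(b)), p(b)), m(0, p(p(b)), p(b)))  →  m(0, p(b), m(0, p(p(b)), p(b)))   [R3 at 2]
3. m(0, p(b), m(0, p(p(b)), p(b)))  →  m(0, p(b), p(b))   [R3 at 3]
4. m(0, p(b), p(b))  →  b   [R3 at ε]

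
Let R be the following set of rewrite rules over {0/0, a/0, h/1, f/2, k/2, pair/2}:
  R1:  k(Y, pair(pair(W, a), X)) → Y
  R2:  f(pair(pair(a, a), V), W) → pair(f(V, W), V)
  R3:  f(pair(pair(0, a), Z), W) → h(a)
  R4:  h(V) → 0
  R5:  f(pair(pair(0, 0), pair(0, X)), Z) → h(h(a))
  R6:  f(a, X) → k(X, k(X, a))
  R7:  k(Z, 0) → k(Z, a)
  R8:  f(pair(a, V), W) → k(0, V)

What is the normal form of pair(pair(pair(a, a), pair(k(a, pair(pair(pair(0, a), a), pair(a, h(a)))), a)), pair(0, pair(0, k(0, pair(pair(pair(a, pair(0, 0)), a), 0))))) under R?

pair(pair(pair(a, a), pair(a, a)), pair(0, pair(0, 0)))

1. pair(pair(pair(a, a), pair(k(a, pair(pair(pair(0, a), a), pair(a, h(a)))), a)), pair(0, pair(0, k(0, pair(pair(pair(a, pair(0, 0)), a), 0)))))  →  pair(pair(pair(a, a), pair(a, a)), pair(0, pair(0, k(0, pair(pair(pair(a, pair(0, 0)), a), 0)))))   [R1 at 1.2.1]
2. pair(pair(pair(a, a), pair(a, a)), pair(0, pair(0, k(0, pair(pair(pair(a, pair(0, 0)), a), 0)))))  →  pair(pair(pair(a, a), pair(a, a)), pair(0, pair(0, 0)))   [R1 at 2.2.2]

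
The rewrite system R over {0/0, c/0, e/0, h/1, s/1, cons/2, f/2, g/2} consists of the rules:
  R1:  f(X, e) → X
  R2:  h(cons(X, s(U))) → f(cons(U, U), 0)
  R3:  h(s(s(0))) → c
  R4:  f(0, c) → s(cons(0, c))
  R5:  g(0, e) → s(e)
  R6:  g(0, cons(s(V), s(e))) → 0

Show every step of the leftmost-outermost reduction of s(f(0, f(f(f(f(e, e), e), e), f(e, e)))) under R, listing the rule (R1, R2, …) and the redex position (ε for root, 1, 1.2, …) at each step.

s(0)

1. s(f(0, f(f(f(f(e, e), e), e), f(e, e))))  →  s(f(0, f(f(f(e, e), e), f(e, e))))   [R1 at 1.2.1]
2. s(f(0, f(f(f(e, e), e), f(e, e))))  →  s(f(0, f(f(e, e), f(e, e))))   [R1 at 1.2.1]
3. s(f(0, f(f(e, e), f(e, e))))  →  s(f(0, f(e, f(e, e))))   [R1 at 1.2.1]
4. s(f(0, f(e, f(e, e))))  →  s(f(0, f(e, e)))   [R1 at 1.2.2]
5. s(f(0, f(e, e)))  →  s(f(0, e))   [R1 at 1.2]
6. s(f(0, e))  →  s(0)   [R1 at 1]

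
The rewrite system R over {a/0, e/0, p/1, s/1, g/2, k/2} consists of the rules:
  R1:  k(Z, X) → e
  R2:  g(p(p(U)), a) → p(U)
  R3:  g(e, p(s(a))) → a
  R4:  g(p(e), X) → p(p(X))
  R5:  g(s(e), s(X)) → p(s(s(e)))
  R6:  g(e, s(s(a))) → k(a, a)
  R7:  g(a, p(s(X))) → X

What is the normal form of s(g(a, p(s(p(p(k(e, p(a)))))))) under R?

1. s(g(a, p(s(p(p(k(e, p(a))))))))  →  s(p(p(k(e, p(a)))))   [R7 at 1]
2. s(p(p(k(e, p(a)))))  →  s(p(p(e)))   [R1 at 1.1.1]

s(p(p(e)))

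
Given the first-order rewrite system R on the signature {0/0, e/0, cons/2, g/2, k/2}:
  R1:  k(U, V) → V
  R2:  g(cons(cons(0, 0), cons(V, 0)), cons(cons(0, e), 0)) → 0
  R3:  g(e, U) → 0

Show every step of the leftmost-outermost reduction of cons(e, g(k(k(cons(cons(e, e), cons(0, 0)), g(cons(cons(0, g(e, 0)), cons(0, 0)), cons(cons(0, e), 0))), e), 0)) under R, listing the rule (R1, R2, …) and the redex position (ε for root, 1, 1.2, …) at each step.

1. cons(e, g(k(k(cons(cons(e, e), cons(0, 0)), g(cons(cons(0, g(e, 0)), cons(0, 0)), cons(cons(0, e), 0))), e), 0))  →  cons(e, g(e, 0))   [R1 at 2.1]
2. cons(e, g(e, 0))  →  cons(e, 0)   [R3 at 2]

cons(e, 0)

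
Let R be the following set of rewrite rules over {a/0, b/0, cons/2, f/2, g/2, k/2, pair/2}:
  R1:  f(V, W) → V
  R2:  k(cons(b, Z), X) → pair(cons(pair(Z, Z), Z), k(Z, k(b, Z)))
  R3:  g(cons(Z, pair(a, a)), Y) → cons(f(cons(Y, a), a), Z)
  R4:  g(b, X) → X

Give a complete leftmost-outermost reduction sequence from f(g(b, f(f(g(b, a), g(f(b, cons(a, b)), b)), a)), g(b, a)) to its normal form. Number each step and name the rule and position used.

a

1. f(g(b, f(f(g(b, a), g(f(b, cons(a, b)), b)), a)), g(b, a))  →  g(b, f(f(g(b, a), g(f(b, cons(a, b)), b)), a))   [R1 at ε]
2. g(b, f(f(g(b, a), g(f(b, cons(a, b)), b)), a))  →  f(f(g(b, a), g(f(b, cons(a, b)), b)), a)   [R4 at ε]
3. f(f(g(b, a), g(f(b, cons(a, b)), b)), a)  →  f(g(b, a), g(f(b, cons(a, b)), b))   [R1 at ε]
4. f(g(b, a), g(f(b, cons(a, b)), b))  →  g(b, a)   [R1 at ε]
5. g(b, a)  →  a   [R4 at ε]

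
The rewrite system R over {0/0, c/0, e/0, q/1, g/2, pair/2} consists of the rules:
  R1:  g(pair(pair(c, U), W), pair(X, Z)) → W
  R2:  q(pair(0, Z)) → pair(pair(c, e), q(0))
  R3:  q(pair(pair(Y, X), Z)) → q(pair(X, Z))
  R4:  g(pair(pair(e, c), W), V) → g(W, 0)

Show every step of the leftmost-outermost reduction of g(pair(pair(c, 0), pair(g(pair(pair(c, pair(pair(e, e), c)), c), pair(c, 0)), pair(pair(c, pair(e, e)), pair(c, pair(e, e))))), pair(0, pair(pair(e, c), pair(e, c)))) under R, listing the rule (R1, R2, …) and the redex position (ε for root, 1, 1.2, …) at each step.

pair(c, pair(pair(c, pair(e, e)), pair(c, pair(e, e))))

1. g(pair(pair(c, 0), pair(g(pair(pair(c, pair(pair(e, e), c)), c), pair(c, 0)), pair(pair(c, pair(e, e)), pair(c, pair(e, e))))), pair(0, pair(pair(e, c), pair(e, c))))  →  pair(g(pair(pair(c, pair(pair(e, e), c)), c), pair(c, 0)), pair(pair(c, pair(e, e)), pair(c, pair(e, e))))   [R1 at ε]
2. pair(g(pair(pair(c, pair(pair(e, e), c)), c), pair(c, 0)), pair(pair(c, pair(e, e)), pair(c, pair(e, e))))  →  pair(c, pair(pair(c, pair(e, e)), pair(c, pair(e, e))))   [R1 at 1]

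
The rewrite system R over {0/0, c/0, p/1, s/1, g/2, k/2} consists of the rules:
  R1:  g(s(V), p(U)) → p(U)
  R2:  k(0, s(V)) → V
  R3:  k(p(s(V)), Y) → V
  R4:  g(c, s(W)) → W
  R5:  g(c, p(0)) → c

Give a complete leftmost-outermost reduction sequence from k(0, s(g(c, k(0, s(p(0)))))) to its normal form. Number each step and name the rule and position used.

c

1. k(0, s(g(c, k(0, s(p(0))))))  →  g(c, k(0, s(p(0))))   [R2 at ε]
2. g(c, k(0, s(p(0))))  →  g(c, p(0))   [R2 at 2]
3. g(c, p(0))  →  c   [R5 at ε]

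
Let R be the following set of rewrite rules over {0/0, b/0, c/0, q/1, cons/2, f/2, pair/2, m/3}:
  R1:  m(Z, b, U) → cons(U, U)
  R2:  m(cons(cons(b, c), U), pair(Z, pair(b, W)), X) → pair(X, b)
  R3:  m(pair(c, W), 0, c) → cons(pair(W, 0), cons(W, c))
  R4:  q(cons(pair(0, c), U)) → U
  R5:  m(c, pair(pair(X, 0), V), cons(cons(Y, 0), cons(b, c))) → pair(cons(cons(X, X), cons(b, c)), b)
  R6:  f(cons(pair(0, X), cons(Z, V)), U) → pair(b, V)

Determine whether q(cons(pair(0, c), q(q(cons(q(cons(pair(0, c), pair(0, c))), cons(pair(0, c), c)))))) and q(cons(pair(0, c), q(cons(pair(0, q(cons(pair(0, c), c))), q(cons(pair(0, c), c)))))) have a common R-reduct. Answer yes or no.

Reduce t₁ = q(cons(pair(0, c), q(q(cons(q(cons(pair(0, c), pair(0, c))), cons(pair(0, c), c)))))):
1. q(cons(pair(0, c), q(q(cons(q(cons(pair(0, c), pair(0, c))), cons(pair(0, c), c))))))  →  q(q(cons(q(cons(pair(0, c), pair(0, c))), cons(pair(0, c), c))))   [R4 at ε]
2. q(q(cons(q(cons(pair(0, c), pair(0, c))), cons(pair(0, c), c))))  →  q(q(cons(pair(0, c), cons(pair(0, c), c))))   [R4 at 1.1.1]
3. q(q(cons(pair(0, c), cons(pair(0, c), c))))  →  q(cons(pair(0, c), c))   [R4 at 1]
4. q(cons(pair(0, c), c))  →  c   [R4 at ε]

Reduce t₂ = q(cons(pair(0, c), q(cons(pair(0, q(cons(pair(0, c), c))), q(cons(pair(0, c), c)))))):
1. q(cons(pair(0, c), q(cons(pair(0, q(cons(pair(0, c), c))), q(cons(pair(0, c), c))))))  →  q(cons(pair(0, q(cons(pair(0, c), c))), q(cons(pair(0, c), c))))   [R4 at ε]
2. q(cons(pair(0, q(cons(pair(0, c), c))), q(cons(pair(0, c), c))))  →  q(cons(pair(0, c), q(cons(pair(0, c), c))))   [R4 at 1.1.2]
3. q(cons(pair(0, c), q(cons(pair(0, c), c))))  →  q(cons(pair(0, c), c))   [R4 at ε]
4. q(cons(pair(0, c), c))  →  c   [R4 at ε]

yes — NF(t₁) = c, NF(t₂) = c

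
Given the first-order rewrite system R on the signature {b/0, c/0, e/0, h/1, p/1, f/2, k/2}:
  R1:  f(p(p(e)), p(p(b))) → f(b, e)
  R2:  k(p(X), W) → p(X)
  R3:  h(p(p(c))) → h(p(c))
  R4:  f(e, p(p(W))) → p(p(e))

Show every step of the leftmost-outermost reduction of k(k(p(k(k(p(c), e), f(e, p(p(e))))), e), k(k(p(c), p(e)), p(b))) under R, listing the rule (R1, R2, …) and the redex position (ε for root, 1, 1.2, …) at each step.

p(p(c))

1. k(k(p(k(k(p(c), e), f(e, p(p(e))))), e), k(k(p(c), p(e)), p(b)))  →  k(p(k(k(p(c), e), f(e, p(p(e))))), k(k(p(c), p(e)), p(b)))   [R2 at 1]
2. k(p(k(k(p(c), e), f(e, p(p(e))))), k(k(p(c), p(e)), p(b)))  →  p(k(k(p(c), e), f(e, p(p(e)))))   [R2 at ε]
3. p(k(k(p(c), e), f(e, p(p(e)))))  →  p(k(p(c), f(e, p(p(e)))))   [R2 at 1.1]
4. p(k(p(c), f(e, p(p(e)))))  →  p(p(c))   [R2 at 1]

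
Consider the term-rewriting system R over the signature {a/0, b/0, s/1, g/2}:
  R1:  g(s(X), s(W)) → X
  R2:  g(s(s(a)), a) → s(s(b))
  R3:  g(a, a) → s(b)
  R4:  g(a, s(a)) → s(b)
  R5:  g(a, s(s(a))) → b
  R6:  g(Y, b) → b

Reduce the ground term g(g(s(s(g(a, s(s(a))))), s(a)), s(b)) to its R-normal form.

1. g(g(s(s(g(a, s(s(a))))), s(a)), s(b))  →  g(s(g(a, s(s(a)))), s(b))   [R1 at 1]
2. g(s(g(a, s(s(a)))), s(b))  →  g(a, s(s(a)))   [R1 at ε]
3. g(a, s(s(a)))  →  b   [R5 at ε]

b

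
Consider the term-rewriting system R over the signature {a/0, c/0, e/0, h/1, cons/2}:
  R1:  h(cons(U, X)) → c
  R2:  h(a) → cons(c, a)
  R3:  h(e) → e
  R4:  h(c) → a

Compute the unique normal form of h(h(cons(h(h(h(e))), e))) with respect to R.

a

1. h(h(cons(h(h(h(e))), e)))  →  h(c)   [R1 at 1]
2. h(c)  →  a   [R4 at ε]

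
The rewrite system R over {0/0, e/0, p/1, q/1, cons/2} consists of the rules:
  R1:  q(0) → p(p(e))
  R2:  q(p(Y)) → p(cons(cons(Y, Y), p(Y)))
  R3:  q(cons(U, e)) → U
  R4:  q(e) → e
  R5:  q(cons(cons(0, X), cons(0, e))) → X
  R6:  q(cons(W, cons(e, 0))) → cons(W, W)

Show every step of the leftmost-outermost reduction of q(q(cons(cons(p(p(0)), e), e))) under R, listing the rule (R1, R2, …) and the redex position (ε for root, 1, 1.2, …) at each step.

p(p(0))

1. q(q(cons(cons(p(p(0)), e), e)))  →  q(cons(p(p(0)), e))   [R3 at 1]
2. q(cons(p(p(0)), e))  →  p(p(0))   [R3 at ε]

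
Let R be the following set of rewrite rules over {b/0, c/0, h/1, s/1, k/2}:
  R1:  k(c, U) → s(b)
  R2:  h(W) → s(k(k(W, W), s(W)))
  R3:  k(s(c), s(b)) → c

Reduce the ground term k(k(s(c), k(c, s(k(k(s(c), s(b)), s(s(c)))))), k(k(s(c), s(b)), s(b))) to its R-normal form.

s(b)

1. k(k(s(c), k(c, s(k(k(s(c), s(b)), s(s(c)))))), k(k(s(c), s(b)), s(b)))  →  k(k(s(c), s(b)), k(k(s(c), s(b)), s(b)))   [R1 at 1.2]
2. k(k(s(c), s(b)), k(k(s(c), s(b)), s(b)))  →  k(c, k(k(s(c), s(b)), s(b)))   [R3 at 1]
3. k(c, k(k(s(c), s(b)), s(b)))  →  s(b)   [R1 at ε]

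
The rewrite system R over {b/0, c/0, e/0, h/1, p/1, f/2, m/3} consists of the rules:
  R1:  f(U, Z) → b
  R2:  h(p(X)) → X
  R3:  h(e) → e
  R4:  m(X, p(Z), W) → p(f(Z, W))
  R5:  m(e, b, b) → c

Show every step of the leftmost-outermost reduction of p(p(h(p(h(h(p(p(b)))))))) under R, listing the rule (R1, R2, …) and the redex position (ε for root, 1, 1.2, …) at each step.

p(p(b))

1. p(p(h(p(h(h(p(p(b))))))))  →  p(p(h(h(p(p(b))))))   [R2 at 1.1]
2. p(p(h(h(p(p(b))))))  →  p(p(h(p(b))))   [R2 at 1.1.1]
3. p(p(h(p(b))))  →  p(p(b))   [R2 at 1.1]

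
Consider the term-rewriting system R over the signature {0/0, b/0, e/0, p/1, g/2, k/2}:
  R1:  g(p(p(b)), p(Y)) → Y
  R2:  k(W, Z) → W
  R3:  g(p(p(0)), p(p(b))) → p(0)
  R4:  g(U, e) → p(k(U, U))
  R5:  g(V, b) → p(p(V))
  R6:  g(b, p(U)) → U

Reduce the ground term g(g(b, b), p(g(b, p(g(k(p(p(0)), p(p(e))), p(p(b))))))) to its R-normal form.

1. g(g(b, b), p(g(b, p(g(k(p(p(0)), p(p(e))), p(p(b)))))))  →  g(p(p(b)), p(g(b, p(g(k(p(p(0)), p(p(e))), p(p(b)))))))   [R5 at 1]
2. g(p(p(b)), p(g(b, p(g(k(p(p(0)), p(p(e))), p(p(b)))))))  →  g(b, p(g(k(p(p(0)), p(p(e))), p(p(b)))))   [R1 at ε]
3. g(b, p(g(k(p(p(0)), p(p(e))), p(p(b)))))  →  g(k(p(p(0)), p(p(e))), p(p(b)))   [R6 at ε]
4. g(k(p(p(0)), p(p(e))), p(p(b)))  →  g(p(p(0)), p(p(b)))   [R2 at 1]
5. g(p(p(0)), p(p(b)))  →  p(0)   [R3 at ε]

p(0)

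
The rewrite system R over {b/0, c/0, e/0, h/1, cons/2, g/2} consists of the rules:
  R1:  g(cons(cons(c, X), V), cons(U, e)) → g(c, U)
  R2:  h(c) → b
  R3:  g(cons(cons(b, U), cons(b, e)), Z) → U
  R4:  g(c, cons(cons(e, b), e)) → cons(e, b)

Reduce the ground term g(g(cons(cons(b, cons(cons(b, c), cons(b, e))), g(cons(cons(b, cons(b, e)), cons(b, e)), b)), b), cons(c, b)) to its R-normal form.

1. g(g(cons(cons(b, cons(cons(b, c), cons(b, e))), g(cons(cons(b, cons(b, e)), cons(b, e)), b)), b), cons(c, b))  →  g(g(cons(cons(b, cons(cons(b, c), cons(b, e))), cons(b, e)), b), cons(c, b))   [R3 at 1.1.2]
2. g(g(cons(cons(b, cons(cons(b, c), cons(b, e))), cons(b, e)), b), cons(c, b))  →  g(cons(cons(b, c), cons(b, e)), cons(c, b))   [R3 at 1]
3. g(cons(cons(b, c), cons(b, e)), cons(c, b))  →  c   [R3 at ε]

c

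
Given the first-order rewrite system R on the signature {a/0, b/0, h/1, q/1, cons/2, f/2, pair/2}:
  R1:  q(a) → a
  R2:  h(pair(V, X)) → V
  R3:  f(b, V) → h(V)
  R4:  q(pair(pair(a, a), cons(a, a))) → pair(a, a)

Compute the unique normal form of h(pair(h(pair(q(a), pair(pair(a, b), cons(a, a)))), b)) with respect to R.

a

1. h(pair(h(pair(q(a), pair(pair(a, b), cons(a, a)))), b))  →  h(pair(q(a), pair(pair(a, b), cons(a, a))))   [R2 at ε]
2. h(pair(q(a), pair(pair(a, b), cons(a, a))))  →  q(a)   [R2 at ε]
3. q(a)  →  a   [R1 at ε]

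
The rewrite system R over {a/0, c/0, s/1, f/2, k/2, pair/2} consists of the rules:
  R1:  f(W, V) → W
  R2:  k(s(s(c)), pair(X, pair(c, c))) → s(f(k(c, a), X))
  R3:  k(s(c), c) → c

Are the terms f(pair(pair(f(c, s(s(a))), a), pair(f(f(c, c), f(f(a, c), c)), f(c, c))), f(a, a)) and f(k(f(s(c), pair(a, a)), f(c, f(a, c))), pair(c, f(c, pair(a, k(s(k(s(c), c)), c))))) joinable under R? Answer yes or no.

Reduce t₁ = f(pair(pair(f(c, s(s(a))), a), pair(f(f(c, c), f(f(a, c), c)), f(c, c))), f(a, a)):
1. f(pair(pair(f(c, s(s(a))), a), pair(f(f(c, c), f(f(a, c), c)), f(c, c))), f(a, a))  →  pair(pair(f(c, s(s(a))), a), pair(f(f(c, c), f(f(a, c), c)), f(c, c)))   [R1 at ε]
2. pair(pair(f(c, s(s(a))), a), pair(f(f(c, c), f(f(a, c), c)), f(c, c)))  →  pair(pair(c, a), pair(f(f(c, c), f(f(a, c), c)), f(c, c)))   [R1 at 1.1]
3. pair(pair(c, a), pair(f(f(c, c), f(f(a, c), c)), f(c, c)))  →  pair(pair(c, a), pair(f(c, c), f(c, c)))   [R1 at 2.1]
4. pair(pair(c, a), pair(f(c, c), f(c, c)))  →  pair(pair(c, a), pair(c, f(c, c)))   [R1 at 2.1]
5. pair(pair(c, a), pair(c, f(c, c)))  →  pair(pair(c, a), pair(c, c))   [R1 at 2.2]

Reduce t₂ = f(k(f(s(c), pair(a, a)), f(c, f(a, c))), pair(c, f(c, pair(a, k(s(k(s(c), c)), c))))):
1. f(k(f(s(c), pair(a, a)), f(c, f(a, c))), pair(c, f(c, pair(a, k(s(k(s(c), c)), c)))))  →  k(f(s(c), pair(a, a)), f(c, f(a, c)))   [R1 at ε]
2. k(f(s(c), pair(a, a)), f(c, f(a, c)))  →  k(s(c), f(c, f(a, c)))   [R1 at 1]
3. k(s(c), f(c, f(a, c)))  →  k(s(c), c)   [R1 at 2]
4. k(s(c), c)  →  c   [R3 at ε]

no — NF(t₁) = pair(pair(c, a), pair(c, c)), NF(t₂) = c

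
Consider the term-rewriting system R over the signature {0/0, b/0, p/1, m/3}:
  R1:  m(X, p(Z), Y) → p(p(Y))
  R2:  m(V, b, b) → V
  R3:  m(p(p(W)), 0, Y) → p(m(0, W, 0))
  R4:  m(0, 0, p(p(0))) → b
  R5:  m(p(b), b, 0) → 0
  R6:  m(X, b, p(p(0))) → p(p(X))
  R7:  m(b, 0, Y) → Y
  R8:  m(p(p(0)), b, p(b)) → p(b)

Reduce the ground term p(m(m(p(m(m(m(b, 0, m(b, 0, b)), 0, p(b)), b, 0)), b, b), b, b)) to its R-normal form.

p(p(0))

1. p(m(m(p(m(m(m(b, 0, m(b, 0, b)), 0, p(b)), b, 0)), b, b), b, b))  →  p(m(p(m(m(m(b, 0, m(b, 0, b)), 0, p(b)), b, 0)), b, b))   [R2 at 1]
2. p(m(p(m(m(m(b, 0, m(b, 0, b)), 0, p(b)), b, 0)), b, b))  →  p(p(m(m(m(b, 0, m(b, 0, b)), 0, p(b)), b, 0)))   [R2 at 1]
3. p(p(m(m(m(b, 0, m(b, 0, b)), 0, p(b)), b, 0)))  →  p(p(m(m(m(b, 0, b), 0, p(b)), b, 0)))   [R7 at 1.1.1.1]
4. p(p(m(m(m(b, 0, b), 0, p(b)), b, 0)))  →  p(p(m(m(b, 0, p(b)), b, 0)))   [R7 at 1.1.1.1]
5. p(p(m(m(b, 0, p(b)), b, 0)))  →  p(p(m(p(b), b, 0)))   [R7 at 1.1.1]
6. p(p(m(p(b), b, 0)))  →  p(p(0))   [R5 at 1.1]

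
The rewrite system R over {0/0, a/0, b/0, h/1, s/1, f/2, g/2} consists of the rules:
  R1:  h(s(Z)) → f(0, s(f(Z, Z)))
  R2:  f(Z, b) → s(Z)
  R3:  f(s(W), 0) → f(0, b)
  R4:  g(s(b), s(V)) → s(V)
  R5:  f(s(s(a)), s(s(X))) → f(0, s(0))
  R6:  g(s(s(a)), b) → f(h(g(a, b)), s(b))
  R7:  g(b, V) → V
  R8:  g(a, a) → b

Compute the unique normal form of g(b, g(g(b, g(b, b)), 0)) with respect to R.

0

1. g(b, g(g(b, g(b, b)), 0))  →  g(g(b, g(b, b)), 0)   [R7 at ε]
2. g(g(b, g(b, b)), 0)  →  g(g(b, b), 0)   [R7 at 1]
3. g(g(b, b), 0)  →  g(b, 0)   [R7 at 1]
4. g(b, 0)  →  0   [R7 at ε]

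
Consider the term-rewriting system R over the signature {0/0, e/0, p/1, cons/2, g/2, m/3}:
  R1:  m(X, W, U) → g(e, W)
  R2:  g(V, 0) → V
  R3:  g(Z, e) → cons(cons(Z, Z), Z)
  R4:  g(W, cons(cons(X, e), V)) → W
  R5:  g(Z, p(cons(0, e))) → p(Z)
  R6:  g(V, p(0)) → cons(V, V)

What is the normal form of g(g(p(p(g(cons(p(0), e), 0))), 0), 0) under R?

p(p(cons(p(0), e)))

1. g(g(p(p(g(cons(p(0), e), 0))), 0), 0)  →  g(p(p(g(cons(p(0), e), 0))), 0)   [R2 at ε]
2. g(p(p(g(cons(p(0), e), 0))), 0)  →  p(p(g(cons(p(0), e), 0)))   [R2 at ε]
3. p(p(g(cons(p(0), e), 0)))  →  p(p(cons(p(0), e)))   [R2 at 1.1]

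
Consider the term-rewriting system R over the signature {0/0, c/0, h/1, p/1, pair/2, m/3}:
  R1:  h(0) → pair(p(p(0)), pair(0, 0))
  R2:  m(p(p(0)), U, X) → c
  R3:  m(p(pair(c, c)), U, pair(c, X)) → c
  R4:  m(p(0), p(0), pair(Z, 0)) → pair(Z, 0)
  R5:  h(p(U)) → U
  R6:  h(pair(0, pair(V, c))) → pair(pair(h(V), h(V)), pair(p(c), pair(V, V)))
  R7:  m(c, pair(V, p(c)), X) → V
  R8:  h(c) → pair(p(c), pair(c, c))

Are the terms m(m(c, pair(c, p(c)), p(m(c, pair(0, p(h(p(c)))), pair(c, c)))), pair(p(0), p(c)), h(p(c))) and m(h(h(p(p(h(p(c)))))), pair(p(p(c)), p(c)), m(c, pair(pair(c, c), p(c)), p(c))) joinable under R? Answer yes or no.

no — NF(t₁) = p(0), NF(t₂) = p(p(c))

Reduce t₁ = m(m(c, pair(c, p(c)), p(m(c, pair(0, p(h(p(c)))), pair(c, c)))), pair(p(0), p(c)), h(p(c))):
1. m(m(c, pair(c, p(c)), p(m(c, pair(0, p(h(p(c)))), pair(c, c)))), pair(p(0), p(c)), h(p(c)))  →  m(c, pair(p(0), p(c)), h(p(c)))   [R7 at 1]
2. m(c, pair(p(0), p(c)), h(p(c)))  →  p(0)   [R7 at ε]

Reduce t₂ = m(h(h(p(p(h(p(c)))))), pair(p(p(c)), p(c)), m(c, pair(pair(c, c), p(c)), p(c))):
1. m(h(h(p(p(h(p(c)))))), pair(p(p(c)), p(c)), m(c, pair(pair(c, c), p(c)), p(c)))  →  m(h(p(h(p(c)))), pair(p(p(c)), p(c)), m(c, pair(pair(c, c), p(c)), p(c)))   [R5 at 1.1]
2. m(h(p(h(p(c)))), pair(p(p(c)), p(c)), m(c, pair(pair(c, c), p(c)), p(c)))  →  m(h(p(c)), pair(p(p(c)), p(c)), m(c, pair(pair(c, c), p(c)), p(c)))   [R5 at 1]
3. m(h(p(c)), pair(p(p(c)), p(c)), m(c, pair(pair(c, c), p(c)), p(c)))  →  m(c, pair(p(p(c)), p(c)), m(c, pair(pair(c, c), p(c)), p(c)))   [R5 at 1]
4. m(c, pair(p(p(c)), p(c)), m(c, pair(pair(c, c), p(c)), p(c)))  →  p(p(c))   [R7 at ε]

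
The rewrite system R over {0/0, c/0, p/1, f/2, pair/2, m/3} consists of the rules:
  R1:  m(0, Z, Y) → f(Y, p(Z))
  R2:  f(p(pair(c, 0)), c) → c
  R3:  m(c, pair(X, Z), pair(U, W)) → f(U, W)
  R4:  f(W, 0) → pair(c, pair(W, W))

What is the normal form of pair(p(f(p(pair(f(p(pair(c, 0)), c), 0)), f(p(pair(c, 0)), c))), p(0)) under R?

pair(p(c), p(0))

1. pair(p(f(p(pair(f(p(pair(c, 0)), c), 0)), f(p(pair(c, 0)), c))), p(0))  →  pair(p(f(p(pair(c, 0)), f(p(pair(c, 0)), c))), p(0))   [R2 at 1.1.1.1.1]
2. pair(p(f(p(pair(c, 0)), f(p(pair(c, 0)), c))), p(0))  →  pair(p(f(p(pair(c, 0)), c)), p(0))   [R2 at 1.1.2]
3. pair(p(f(p(pair(c, 0)), c)), p(0))  →  pair(p(c), p(0))   [R2 at 1.1]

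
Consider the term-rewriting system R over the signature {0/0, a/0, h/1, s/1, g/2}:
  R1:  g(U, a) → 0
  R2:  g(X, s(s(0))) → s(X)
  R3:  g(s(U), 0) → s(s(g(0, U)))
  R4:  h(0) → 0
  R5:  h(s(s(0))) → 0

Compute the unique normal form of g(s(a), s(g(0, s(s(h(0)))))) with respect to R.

s(s(a))

1. g(s(a), s(g(0, s(s(h(0))))))  →  g(s(a), s(g(0, s(s(0)))))   [R4 at 2.1.2.1.1]
2. g(s(a), s(g(0, s(s(0)))))  →  g(s(a), s(s(0)))   [R2 at 2.1]
3. g(s(a), s(s(0)))  →  s(s(a))   [R2 at ε]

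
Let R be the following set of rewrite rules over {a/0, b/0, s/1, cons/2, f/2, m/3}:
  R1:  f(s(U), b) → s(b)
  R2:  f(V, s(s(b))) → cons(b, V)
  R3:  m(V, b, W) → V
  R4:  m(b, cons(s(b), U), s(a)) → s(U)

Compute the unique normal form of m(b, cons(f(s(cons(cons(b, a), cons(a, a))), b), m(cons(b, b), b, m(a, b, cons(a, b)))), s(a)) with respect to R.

1. m(b, cons(f(s(cons(cons(b, a), cons(a, a))), b), m(cons(b, b), b, m(a, b, cons(a, b)))), s(a))  →  m(b, cons(s(b), m(cons(b, b), b, m(a, b, cons(a, b)))), s(a))   [R1 at 2.1]
2. m(b, cons(s(b), m(cons(b, b), b, m(a, b, cons(a, b)))), s(a))  →  s(m(cons(b, b), b, m(a, b, cons(a, b))))   [R4 at ε]
3. s(m(cons(b, b), b, m(a, b, cons(a, b))))  →  s(cons(b, b))   [R3 at 1]

s(cons(b, b))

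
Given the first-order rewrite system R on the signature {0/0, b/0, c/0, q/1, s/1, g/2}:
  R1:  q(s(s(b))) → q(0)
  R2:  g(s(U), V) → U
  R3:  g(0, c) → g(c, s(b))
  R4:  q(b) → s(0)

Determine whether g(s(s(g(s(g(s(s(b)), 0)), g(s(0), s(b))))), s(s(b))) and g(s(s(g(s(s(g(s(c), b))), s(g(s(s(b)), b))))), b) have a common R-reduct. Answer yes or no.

Reduce t₁ = g(s(s(g(s(g(s(s(b)), 0)), g(s(0), s(b))))), s(s(b))):
1. g(s(s(g(s(g(s(s(b)), 0)), g(s(0), s(b))))), s(s(b)))  →  s(g(s(g(s(s(b)), 0)), g(s(0), s(b))))   [R2 at ε]
2. s(g(s(g(s(s(b)), 0)), g(s(0), s(b))))  →  s(g(s(s(b)), 0))   [R2 at 1]
3. s(g(s(s(b)), 0))  →  s(s(b))   [R2 at 1]

Reduce t₂ = g(s(s(g(s(s(g(s(c), b))), s(g(s(s(b)), b))))), b):
1. g(s(s(g(s(s(g(s(c), b))), s(g(s(s(b)), b))))), b)  →  s(g(s(s(g(s(c), b))), s(g(s(s(b)), b))))   [R2 at ε]
2. s(g(s(s(g(s(c), b))), s(g(s(s(b)), b))))  →  s(s(g(s(c), b)))   [R2 at 1]
3. s(s(g(s(c), b)))  →  s(s(c))   [R2 at 1.1]

no — NF(t₁) = s(s(b)), NF(t₂) = s(s(c))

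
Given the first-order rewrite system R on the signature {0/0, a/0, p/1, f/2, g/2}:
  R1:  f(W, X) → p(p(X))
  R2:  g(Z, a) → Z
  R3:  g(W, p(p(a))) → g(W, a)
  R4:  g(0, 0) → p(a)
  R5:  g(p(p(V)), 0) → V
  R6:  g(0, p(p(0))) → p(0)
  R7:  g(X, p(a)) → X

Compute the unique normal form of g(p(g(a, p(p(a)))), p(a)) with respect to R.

1. g(p(g(a, p(p(a)))), p(a))  →  p(g(a, p(p(a))))   [R7 at ε]
2. p(g(a, p(p(a))))  →  p(g(a, a))   [R3 at 1]
3. p(g(a, a))  →  p(a)   [R2 at 1]

p(a)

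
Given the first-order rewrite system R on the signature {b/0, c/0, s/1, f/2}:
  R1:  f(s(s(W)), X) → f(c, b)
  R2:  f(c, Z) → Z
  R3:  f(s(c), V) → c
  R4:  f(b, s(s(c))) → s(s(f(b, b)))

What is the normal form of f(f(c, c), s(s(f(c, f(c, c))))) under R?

1. f(f(c, c), s(s(f(c, f(c, c)))))  →  f(c, s(s(f(c, f(c, c)))))   [R2 at 1]
2. f(c, s(s(f(c, f(c, c)))))  →  s(s(f(c, f(c, c))))   [R2 at ε]
3. s(s(f(c, f(c, c))))  →  s(s(f(c, c)))   [R2 at 1.1]
4. s(s(f(c, c)))  →  s(s(c))   [R2 at 1.1]

s(s(c))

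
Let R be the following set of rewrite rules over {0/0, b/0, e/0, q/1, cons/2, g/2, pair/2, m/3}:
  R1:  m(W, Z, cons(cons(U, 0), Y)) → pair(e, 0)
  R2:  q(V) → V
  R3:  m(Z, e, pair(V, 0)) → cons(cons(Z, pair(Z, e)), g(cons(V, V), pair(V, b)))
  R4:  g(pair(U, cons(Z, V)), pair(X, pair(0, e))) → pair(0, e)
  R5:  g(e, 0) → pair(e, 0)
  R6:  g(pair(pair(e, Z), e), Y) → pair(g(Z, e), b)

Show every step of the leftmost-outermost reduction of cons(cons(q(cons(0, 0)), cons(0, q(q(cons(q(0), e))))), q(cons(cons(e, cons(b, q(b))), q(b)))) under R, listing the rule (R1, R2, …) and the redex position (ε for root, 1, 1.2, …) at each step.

cons(cons(cons(0, 0), cons(0, cons(0, e))), cons(cons(e, cons(b, b)), b))

1. cons(cons(q(cons(0, 0)), cons(0, q(q(cons(q(0), e))))), q(cons(cons(e, cons(b, q(b))), q(b))))  →  cons(cons(cons(0, 0), cons(0, q(q(cons(q(0), e))))), q(cons(cons(e, cons(b, q(b))), q(b))))   [R2 at 1.1]
2. cons(cons(cons(0, 0), cons(0, q(q(cons(q(0), e))))), q(cons(cons(e, cons(b, q(b))), q(b))))  →  cons(cons(cons(0, 0), cons(0, q(cons(q(0), e)))), q(cons(cons(e, cons(b, q(b))), q(b))))   [R2 at 1.2.2]
3. cons(cons(cons(0, 0), cons(0, q(cons(q(0), e)))), q(cons(cons(e, cons(b, q(b))), q(b))))  →  cons(cons(cons(0, 0), cons(0, cons(q(0), e))), q(cons(cons(e, cons(b, q(b))), q(b))))   [R2 at 1.2.2]
4. cons(cons(cons(0, 0), cons(0, cons(q(0), e))), q(cons(cons(e, cons(b, q(b))), q(b))))  →  cons(cons(cons(0, 0), cons(0, cons(0, e))), q(cons(cons(e, cons(b, q(b))), q(b))))   [R2 at 1.2.2.1]
5. cons(cons(cons(0, 0), cons(0, cons(0, e))), q(cons(cons(e, cons(b, q(b))), q(b))))  →  cons(cons(cons(0, 0), cons(0, cons(0, e))), cons(cons(e, cons(b, q(b))), q(b)))   [R2 at 2]
6. cons(cons(cons(0, 0), cons(0, cons(0, e))), cons(cons(e, cons(b, q(b))), q(b)))  →  cons(cons(cons(0, 0), cons(0, cons(0, e))), cons(cons(e, cons(b, b)), q(b)))   [R2 at 2.1.2.2]
7. cons(cons(cons(0, 0), cons(0, cons(0, e))), cons(cons(e, cons(b, b)), q(b)))  →  cons(cons(cons(0, 0), cons(0, cons(0, e))), cons(cons(e, cons(b, b)), b))   [R2 at 2.2]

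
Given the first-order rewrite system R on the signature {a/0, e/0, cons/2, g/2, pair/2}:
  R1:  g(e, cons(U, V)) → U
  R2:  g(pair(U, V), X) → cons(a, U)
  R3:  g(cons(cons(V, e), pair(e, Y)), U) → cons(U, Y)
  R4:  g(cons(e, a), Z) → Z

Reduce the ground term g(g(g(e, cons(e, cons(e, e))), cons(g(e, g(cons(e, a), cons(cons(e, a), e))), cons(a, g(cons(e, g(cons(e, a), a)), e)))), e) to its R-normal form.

e

1. g(g(g(e, cons(e, cons(e, e))), cons(g(e, g(cons(e, a), cons(cons(e, a), e))), cons(a, g(cons(e, g(cons(e, a), a)), e)))), e)  →  g(g(e, cons(g(e, g(cons(e, a), cons(cons(e, a), e))), cons(a, g(cons(e, g(cons(e, a), a)), e)))), e)   [R1 at 1.1]
2. g(g(e, cons(g(e, g(cons(e, a), cons(cons(e, a), e))), cons(a, g(cons(e, g(cons(e, a), a)), e)))), e)  →  g(g(e, g(cons(e, a), cons(cons(e, a), e))), e)   [R1 at 1]
3. g(g(e, g(cons(e, a), cons(cons(e, a), e))), e)  →  g(g(e, cons(cons(e, a), e)), e)   [R4 at 1.2]
4. g(g(e, cons(cons(e, a), e)), e)  →  g(cons(e, a), e)   [R1 at 1]
5. g(cons(e, a), e)  →  e   [R4 at ε]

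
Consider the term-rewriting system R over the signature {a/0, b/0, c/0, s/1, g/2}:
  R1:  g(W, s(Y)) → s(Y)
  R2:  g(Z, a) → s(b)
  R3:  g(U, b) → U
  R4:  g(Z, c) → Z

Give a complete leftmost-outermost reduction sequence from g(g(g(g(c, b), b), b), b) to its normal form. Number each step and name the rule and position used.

c

1. g(g(g(g(c, b), b), b), b)  →  g(g(g(c, b), b), b)   [R3 at ε]
2. g(g(g(c, b), b), b)  →  g(g(c, b), b)   [R3 at ε]
3. g(g(c, b), b)  →  g(c, b)   [R3 at ε]
4. g(c, b)  →  c   [R3 at ε]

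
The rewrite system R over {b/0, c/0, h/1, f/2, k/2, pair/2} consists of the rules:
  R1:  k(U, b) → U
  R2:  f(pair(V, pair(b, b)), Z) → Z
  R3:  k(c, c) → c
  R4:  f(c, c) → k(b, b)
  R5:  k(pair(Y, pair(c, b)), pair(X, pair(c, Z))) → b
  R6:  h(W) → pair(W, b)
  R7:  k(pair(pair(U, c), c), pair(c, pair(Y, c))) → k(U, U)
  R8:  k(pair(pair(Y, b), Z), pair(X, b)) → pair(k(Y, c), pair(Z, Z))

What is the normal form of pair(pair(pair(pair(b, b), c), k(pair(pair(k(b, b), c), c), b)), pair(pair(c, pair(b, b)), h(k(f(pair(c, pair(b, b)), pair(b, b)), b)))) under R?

pair(pair(pair(pair(b, b), c), pair(pair(b, c), c)), pair(pair(c, pair(b, b)), pair(pair(b, b), b)))

1. pair(pair(pair(pair(b, b), c), k(pair(pair(k(b, b), c), c), b)), pair(pair(c, pair(b, b)), h(k(f(pair(c, pair(b, b)), pair(b, b)), b))))  →  pair(pair(pair(pair(b, b), c), pair(pair(k(b, b), c), c)), pair(pair(c, pair(b, b)), h(k(f(pair(c, pair(b, b)), pair(b, b)), b))))   [R1 at 1.2]
2. pair(pair(pair(pair(b, b), c), pair(pair(k(b, b), c), c)), pair(pair(c, pair(b, b)), h(k(f(pair(c, pair(b, b)), pair(b, b)), b))))  →  pair(pair(pair(pair(b, b), c), pair(pair(b, c), c)), pair(pair(c, pair(b, b)), h(k(f(pair(c, pair(b, b)), pair(b, b)), b))))   [R1 at 1.2.1.1]
3. pair(pair(pair(pair(b, b), c), pair(pair(b, c), c)), pair(pair(c, pair(b, b)), h(k(f(pair(c, pair(b, b)), pair(b, b)), b))))  →  pair(pair(pair(pair(b, b), c), pair(pair(b, c), c)), pair(pair(c, pair(b, b)), pair(k(f(pair(c, pair(b, b)), pair(b, b)), b), b)))   [R6 at 2.2]
4. pair(pair(pair(pair(b, b), c), pair(pair(b, c), c)), pair(pair(c, pair(b, b)), pair(k(f(pair(c, pair(b, b)), pair(b, b)), b), b)))  →  pair(pair(pair(pair(b, b), c), pair(pair(b, c), c)), pair(pair(c, pair(b, b)), pair(f(pair(c, pair(b, b)), pair(b, b)), b)))   [R1 at 2.2.1]
5. pair(pair(pair(pair(b, b), c), pair(pair(b, c), c)), pair(pair(c, pair(b, b)), pair(f(pair(c, pair(b, b)), pair(b, b)), b)))  →  pair(pair(pair(pair(b, b), c), pair(pair(b, c), c)), pair(pair(c, pair(b, b)), pair(pair(b, b), b)))   [R2 at 2.2.1]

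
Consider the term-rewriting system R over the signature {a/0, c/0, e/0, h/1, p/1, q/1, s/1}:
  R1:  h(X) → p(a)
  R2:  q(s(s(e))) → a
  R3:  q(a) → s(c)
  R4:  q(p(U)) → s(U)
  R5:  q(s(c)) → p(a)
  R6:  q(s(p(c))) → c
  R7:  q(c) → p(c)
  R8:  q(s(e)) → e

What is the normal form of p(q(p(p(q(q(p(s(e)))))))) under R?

1. p(q(p(p(q(q(p(s(e))))))))  →  p(s(p(q(q(p(s(e)))))))   [R4 at 1]
2. p(s(p(q(q(p(s(e)))))))  →  p(s(p(q(s(s(e))))))   [R4 at 1.1.1.1]
3. p(s(p(q(s(s(e))))))  →  p(s(p(a)))   [R2 at 1.1.1]

p(s(p(a)))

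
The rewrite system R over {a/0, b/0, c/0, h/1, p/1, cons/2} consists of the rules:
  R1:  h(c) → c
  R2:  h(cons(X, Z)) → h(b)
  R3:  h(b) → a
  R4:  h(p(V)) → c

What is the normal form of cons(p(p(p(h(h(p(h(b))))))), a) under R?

cons(p(p(p(c))), a)

1. cons(p(p(p(h(h(p(h(b))))))), a)  →  cons(p(p(p(h(c)))), a)   [R4 at 1.1.1.1.1]
2. cons(p(p(p(h(c)))), a)  →  cons(p(p(p(c))), a)   [R1 at 1.1.1.1]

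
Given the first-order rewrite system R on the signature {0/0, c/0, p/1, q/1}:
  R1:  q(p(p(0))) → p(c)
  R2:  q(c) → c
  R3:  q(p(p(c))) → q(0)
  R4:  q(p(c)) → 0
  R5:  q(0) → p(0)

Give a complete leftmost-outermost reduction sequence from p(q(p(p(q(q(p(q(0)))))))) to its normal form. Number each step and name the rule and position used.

1. p(q(p(p(q(q(p(q(0))))))))  →  p(q(p(p(q(q(p(p(0))))))))   [R5 at 1.1.1.1.1.1.1]
2. p(q(p(p(q(q(p(p(0))))))))  →  p(q(p(p(q(p(c))))))   [R1 at 1.1.1.1.1]
3. p(q(p(p(q(p(c))))))  →  p(q(p(p(0))))   [R4 at 1.1.1.1]
4. p(q(p(p(0))))  →  p(p(c))   [R1 at 1]

p(p(c))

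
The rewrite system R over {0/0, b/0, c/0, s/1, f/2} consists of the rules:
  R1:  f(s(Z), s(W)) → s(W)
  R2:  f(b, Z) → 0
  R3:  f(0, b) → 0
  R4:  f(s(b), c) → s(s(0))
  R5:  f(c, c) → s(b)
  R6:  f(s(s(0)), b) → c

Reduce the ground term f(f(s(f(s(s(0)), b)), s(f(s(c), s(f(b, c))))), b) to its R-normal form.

1. f(f(s(f(s(s(0)), b)), s(f(s(c), s(f(b, c))))), b)  →  f(s(f(s(c), s(f(b, c)))), b)   [R1 at 1]
2. f(s(f(s(c), s(f(b, c)))), b)  →  f(s(s(f(b, c))), b)   [R1 at 1.1]
3. f(s(s(f(b, c))), b)  →  f(s(s(0)), b)   [R2 at 1.1.1]
4. f(s(s(0)), b)  →  c   [R6 at ε]

c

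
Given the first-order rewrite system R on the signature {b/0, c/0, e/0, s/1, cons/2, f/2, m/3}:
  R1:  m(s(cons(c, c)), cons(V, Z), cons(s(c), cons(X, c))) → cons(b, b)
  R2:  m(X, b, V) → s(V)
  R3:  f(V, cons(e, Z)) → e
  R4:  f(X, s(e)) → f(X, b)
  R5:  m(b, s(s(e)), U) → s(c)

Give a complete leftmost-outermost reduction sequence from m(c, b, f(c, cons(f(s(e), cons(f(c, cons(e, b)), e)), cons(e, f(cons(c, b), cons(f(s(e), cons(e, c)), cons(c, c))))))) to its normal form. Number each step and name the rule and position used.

1. m(c, b, f(c, cons(f(s(e), cons(f(c, cons(e, b)), e)), cons(e, f(cons(c, b), cons(f(s(e), cons(e, c)), cons(c, c)))))))  →  s(f(c, cons(f(s(e), cons(f(c, cons(e, b)), e)), cons(e, f(cons(c, b), cons(f(s(e), cons(e, c)), cons(c, c)))))))   [R2 at ε]
2. s(f(c, cons(f(s(e), cons(f(c, cons(e, b)), e)), cons(e, f(cons(c, b), cons(f(s(e), cons(e, c)), cons(c, c)))))))  →  s(f(c, cons(f(s(e), cons(e, e)), cons(e, f(cons(c, b), cons(f(s(e), cons(e, c)), cons(c, c)))))))   [R3 at 1.2.1.2.1]
3. s(f(c, cons(f(s(e), cons(e, e)), cons(e, f(cons(c, b), cons(f(s(e), cons(e, c)), cons(c, c)))))))  →  s(f(c, cons(e, cons(e, f(cons(c, b), cons(f(s(e), cons(e, c)), cons(c, c)))))))   [R3 at 1.2.1]
4. s(f(c, cons(e, cons(e, f(cons(c, b), cons(f(s(e), cons(e, c)), cons(c, c)))))))  →  s(e)   [R3 at 1]

s(e)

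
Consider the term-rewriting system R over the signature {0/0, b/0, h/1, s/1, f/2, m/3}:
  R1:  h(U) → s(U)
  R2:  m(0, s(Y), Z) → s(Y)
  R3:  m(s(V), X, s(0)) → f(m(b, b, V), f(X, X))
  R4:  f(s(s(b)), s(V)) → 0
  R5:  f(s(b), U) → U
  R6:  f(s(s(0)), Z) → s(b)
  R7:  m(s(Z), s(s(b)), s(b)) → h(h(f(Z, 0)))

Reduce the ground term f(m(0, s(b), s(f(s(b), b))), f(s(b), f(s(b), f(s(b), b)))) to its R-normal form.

1. f(m(0, s(b), s(f(s(b), b))), f(s(b), f(s(b), f(s(b), b))))  →  f(s(b), f(s(b), f(s(b), f(s(b), b))))   [R2 at 1]
2. f(s(b), f(s(b), f(s(b), f(s(b), b))))  →  f(s(b), f(s(b), f(s(b), b)))   [R5 at ε]
3. f(s(b), f(s(b), f(s(b), b)))  →  f(s(b), f(s(b), b))   [R5 at ε]
4. f(s(b), f(s(b), b))  →  f(s(b), b)   [R5 at ε]
5. f(s(b), b)  →  b   [R5 at ε]

b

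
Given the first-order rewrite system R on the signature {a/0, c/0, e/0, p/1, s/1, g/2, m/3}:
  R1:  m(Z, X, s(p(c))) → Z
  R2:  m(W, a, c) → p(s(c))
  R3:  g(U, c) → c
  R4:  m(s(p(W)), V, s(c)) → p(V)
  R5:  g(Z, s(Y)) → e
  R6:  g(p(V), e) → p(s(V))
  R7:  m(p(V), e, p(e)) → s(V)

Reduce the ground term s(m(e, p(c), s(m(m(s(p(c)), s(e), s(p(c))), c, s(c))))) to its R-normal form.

1. s(m(e, p(c), s(m(m(s(p(c)), s(e), s(p(c))), c, s(c)))))  →  s(m(e, p(c), s(m(s(p(c)), c, s(c)))))   [R1 at 1.3.1.1]
2. s(m(e, p(c), s(m(s(p(c)), c, s(c)))))  →  s(m(e, p(c), s(p(c))))   [R4 at 1.3.1]
3. s(m(e, p(c), s(p(c))))  →  s(e)   [R1 at 1]

s(e)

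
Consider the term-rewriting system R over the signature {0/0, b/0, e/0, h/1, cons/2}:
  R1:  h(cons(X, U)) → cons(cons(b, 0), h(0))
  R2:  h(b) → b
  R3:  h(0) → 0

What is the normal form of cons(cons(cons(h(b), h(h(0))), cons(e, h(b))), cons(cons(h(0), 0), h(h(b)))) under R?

cons(cons(cons(b, 0), cons(e, b)), cons(cons(0, 0), b))

1. cons(cons(cons(h(b), h(h(0))), cons(e, h(b))), cons(cons(h(0), 0), h(h(b))))  →  cons(cons(cons(b, h(h(0))), cons(e, h(b))), cons(cons(h(0), 0), h(h(b))))   [R2 at 1.1.1]
2. cons(cons(cons(b, h(h(0))), cons(e, h(b))), cons(cons(h(0), 0), h(h(b))))  →  cons(cons(cons(b, h(0)), cons(e, h(b))), cons(cons(h(0), 0), h(h(b))))   [R3 at 1.1.2.1]
3. cons(cons(cons(b, h(0)), cons(e, h(b))), cons(cons(h(0), 0), h(h(b))))  →  cons(cons(cons(b, 0), cons(e, h(b))), cons(cons(h(0), 0), h(h(b))))   [R3 at 1.1.2]
4. cons(cons(cons(b, 0), cons(e, h(b))), cons(cons(h(0), 0), h(h(b))))  →  cons(cons(cons(b, 0), cons(e, b)), cons(cons(h(0), 0), h(h(b))))   [R2 at 1.2.2]
5. cons(cons(cons(b, 0), cons(e, b)), cons(cons(h(0), 0), h(h(b))))  →  cons(cons(cons(b, 0), cons(e, b)), cons(cons(0, 0), h(h(b))))   [R3 at 2.1.1]
6. cons(cons(cons(b, 0), cons(e, b)), cons(cons(0, 0), h(h(b))))  →  cons(cons(cons(b, 0), cons(e, b)), cons(cons(0, 0), h(b)))   [R2 at 2.2.1]
7. cons(cons(cons(b, 0), cons(e, b)), cons(cons(0, 0), h(b)))  →  cons(cons(cons(b, 0), cons(e, b)), cons(cons(0, 0), b))   [R2 at 2.2]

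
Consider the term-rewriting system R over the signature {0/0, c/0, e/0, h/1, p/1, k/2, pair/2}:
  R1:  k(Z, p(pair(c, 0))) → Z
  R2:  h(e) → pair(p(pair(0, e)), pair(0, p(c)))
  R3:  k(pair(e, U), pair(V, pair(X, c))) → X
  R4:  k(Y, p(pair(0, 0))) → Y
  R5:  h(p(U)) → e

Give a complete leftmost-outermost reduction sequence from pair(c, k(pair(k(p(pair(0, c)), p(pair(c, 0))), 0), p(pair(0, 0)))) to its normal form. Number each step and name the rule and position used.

pair(c, pair(p(pair(0, c)), 0))

1. pair(c, k(pair(k(p(pair(0, c)), p(pair(c, 0))), 0), p(pair(0, 0))))  →  pair(c, pair(k(p(pair(0, c)), p(pair(c, 0))), 0))   [R4 at 2]
2. pair(c, pair(k(p(pair(0, c)), p(pair(c, 0))), 0))  →  pair(c, pair(p(pair(0, c)), 0))   [R1 at 2.1]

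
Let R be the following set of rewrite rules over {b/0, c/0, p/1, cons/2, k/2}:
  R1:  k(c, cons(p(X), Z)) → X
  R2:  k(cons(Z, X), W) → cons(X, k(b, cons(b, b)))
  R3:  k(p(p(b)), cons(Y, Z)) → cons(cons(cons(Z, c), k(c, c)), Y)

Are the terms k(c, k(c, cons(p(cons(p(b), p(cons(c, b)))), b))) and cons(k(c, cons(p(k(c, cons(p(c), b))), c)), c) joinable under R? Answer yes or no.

no — NF(t₁) = b, NF(t₂) = cons(c, c)

Reduce t₁ = k(c, k(c, cons(p(cons(p(b), p(cons(c, b)))), b))):
1. k(c, k(c, cons(p(cons(p(b), p(cons(c, b)))), b)))  →  k(c, cons(p(b), p(cons(c, b))))   [R1 at 2]
2. k(c, cons(p(b), p(cons(c, b))))  →  b   [R1 at ε]

Reduce t₂ = cons(k(c, cons(p(k(c, cons(p(c), b))), c)), c):
1. cons(k(c, cons(p(k(c, cons(p(c), b))), c)), c)  →  cons(k(c, cons(p(c), b)), c)   [R1 at 1]
2. cons(k(c, cons(p(c), b)), c)  →  cons(c, c)   [R1 at 1]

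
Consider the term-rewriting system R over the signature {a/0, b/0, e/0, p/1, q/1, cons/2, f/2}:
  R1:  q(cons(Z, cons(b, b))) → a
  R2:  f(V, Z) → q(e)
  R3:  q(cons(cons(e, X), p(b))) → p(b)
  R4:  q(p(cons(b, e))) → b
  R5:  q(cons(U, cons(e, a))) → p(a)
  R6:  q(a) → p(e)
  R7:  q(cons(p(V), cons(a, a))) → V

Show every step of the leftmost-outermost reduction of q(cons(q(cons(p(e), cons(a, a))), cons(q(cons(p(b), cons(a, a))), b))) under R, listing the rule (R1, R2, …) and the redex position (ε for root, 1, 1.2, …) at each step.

1. q(cons(q(cons(p(e), cons(a, a))), cons(q(cons(p(b), cons(a, a))), b)))  →  q(cons(e, cons(q(cons(p(b), cons(a, a))), b)))   [R7 at 1.1]
2. q(cons(e, cons(q(cons(p(b), cons(a, a))), b)))  →  q(cons(e, cons(b, b)))   [R7 at 1.2.1]
3. q(cons(e, cons(b, b)))  →  a   [R1 at ε]

a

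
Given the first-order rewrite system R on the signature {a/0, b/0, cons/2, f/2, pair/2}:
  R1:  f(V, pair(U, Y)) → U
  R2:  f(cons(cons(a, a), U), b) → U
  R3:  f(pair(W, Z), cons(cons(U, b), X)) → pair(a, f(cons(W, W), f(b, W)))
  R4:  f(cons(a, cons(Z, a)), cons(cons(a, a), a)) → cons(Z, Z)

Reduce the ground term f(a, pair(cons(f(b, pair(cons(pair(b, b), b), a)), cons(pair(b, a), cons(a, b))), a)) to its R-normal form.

1. f(a, pair(cons(f(b, pair(cons(pair(b, b), b), a)), cons(pair(b, a), cons(a, b))), a))  →  cons(f(b, pair(cons(pair(b, b), b), a)), cons(pair(b, a), cons(a, b)))   [R1 at ε]
2. cons(f(b, pair(cons(pair(b, b), b), a)), cons(pair(b, a), cons(a, b)))  →  cons(cons(pair(b, b), b), cons(pair(b, a), cons(a, b)))   [R1 at 1]

cons(cons(pair(b, b), b), cons(pair(b, a), cons(a, b)))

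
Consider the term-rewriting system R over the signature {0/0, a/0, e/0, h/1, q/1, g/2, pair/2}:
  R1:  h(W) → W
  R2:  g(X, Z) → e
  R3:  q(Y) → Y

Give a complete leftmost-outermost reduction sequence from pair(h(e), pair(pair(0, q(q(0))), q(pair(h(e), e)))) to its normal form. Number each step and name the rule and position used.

1. pair(h(e), pair(pair(0, q(q(0))), q(pair(h(e), e))))  →  pair(e, pair(pair(0, q(q(0))), q(pair(h(e), e))))   [R1 at 1]
2. pair(e, pair(pair(0, q(q(0))), q(pair(h(e), e))))  →  pair(e, pair(pair(0, q(0)), q(pair(h(e), e))))   [R3 at 2.1.2]
3. pair(e, pair(pair(0, q(0)), q(pair(h(e), e))))  →  pair(e, pair(pair(0, 0), q(pair(h(e), e))))   [R3 at 2.1.2]
4. pair(e, pair(pair(0, 0), q(pair(h(e), e))))  →  pair(e, pair(pair(0, 0), pair(h(e), e)))   [R3 at 2.2]
5. pair(e, pair(pair(0, 0), pair(h(e), e)))  →  pair(e, pair(pair(0, 0), pair(e, e)))   [R1 at 2.2.1]

pair(e, pair(pair(0, 0), pair(e, e)))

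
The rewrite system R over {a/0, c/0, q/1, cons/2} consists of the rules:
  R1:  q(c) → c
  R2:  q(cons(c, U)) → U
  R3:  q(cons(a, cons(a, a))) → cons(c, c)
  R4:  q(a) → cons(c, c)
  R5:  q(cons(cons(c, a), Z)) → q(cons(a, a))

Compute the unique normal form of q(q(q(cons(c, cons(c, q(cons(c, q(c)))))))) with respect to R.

c

1. q(q(q(cons(c, cons(c, q(cons(c, q(c))))))))  →  q(q(cons(c, q(cons(c, q(c))))))   [R2 at 1.1]
2. q(q(cons(c, q(cons(c, q(c))))))  →  q(q(cons(c, q(c))))   [R2 at 1]
3. q(q(cons(c, q(c))))  →  q(q(c))   [R2 at 1]
4. q(q(c))  →  q(c)   [R1 at 1]
5. q(c)  →  c   [R1 at ε]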